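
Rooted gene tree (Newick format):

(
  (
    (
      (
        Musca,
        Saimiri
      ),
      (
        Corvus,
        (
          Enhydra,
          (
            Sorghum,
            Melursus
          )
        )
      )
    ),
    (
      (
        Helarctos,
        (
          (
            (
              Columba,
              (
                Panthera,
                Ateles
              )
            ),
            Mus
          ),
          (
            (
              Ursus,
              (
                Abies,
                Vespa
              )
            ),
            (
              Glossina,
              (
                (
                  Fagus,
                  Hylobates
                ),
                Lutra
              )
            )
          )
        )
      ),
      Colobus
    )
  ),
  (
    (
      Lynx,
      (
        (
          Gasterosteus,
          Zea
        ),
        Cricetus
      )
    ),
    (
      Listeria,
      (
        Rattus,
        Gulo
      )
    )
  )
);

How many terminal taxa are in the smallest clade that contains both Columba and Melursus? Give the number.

19

The MRCA of Columba and Melursus is the node subtending (((Musca,Saimiri),(Corvus,(Enhydra,(Sorghum,Melursus)))),((Helarctos,(((Columba,(Panthera,Ateles)),Mus),((Ursus,(Abies,Vespa)),(Glossina,((Fagus,Hylobates),Lutra))))),Colobus)).
That clade contains 19 terminal taxa: Abies, Ateles, Colobus, Columba, Corvus, Enhydra, Fagus, Glossina, Helarctos, Hylobates, Lutra, Melursus, Mus, Musca, Panthera, Saimiri, Sorghum, Ursus, Vespa.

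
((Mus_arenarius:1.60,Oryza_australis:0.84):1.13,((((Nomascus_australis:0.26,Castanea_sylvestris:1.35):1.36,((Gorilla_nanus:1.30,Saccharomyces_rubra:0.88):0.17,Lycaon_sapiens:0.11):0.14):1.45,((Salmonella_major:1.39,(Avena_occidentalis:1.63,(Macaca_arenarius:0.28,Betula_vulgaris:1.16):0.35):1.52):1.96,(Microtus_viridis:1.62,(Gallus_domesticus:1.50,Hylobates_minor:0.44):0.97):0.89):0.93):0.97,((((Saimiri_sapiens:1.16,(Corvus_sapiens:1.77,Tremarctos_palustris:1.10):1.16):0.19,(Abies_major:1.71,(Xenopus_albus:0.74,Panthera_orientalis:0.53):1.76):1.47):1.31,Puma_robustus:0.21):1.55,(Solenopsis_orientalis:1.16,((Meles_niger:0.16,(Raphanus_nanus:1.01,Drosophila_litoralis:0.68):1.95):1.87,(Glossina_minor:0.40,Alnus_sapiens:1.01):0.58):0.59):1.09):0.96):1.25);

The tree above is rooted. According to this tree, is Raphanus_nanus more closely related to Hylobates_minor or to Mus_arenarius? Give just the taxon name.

Hylobates_minor

The MRCA of Raphanus_nanus and Hylobates_minor subtends ((((Nomascus_australis,Castanea_sylvestris),((Gorilla_nanus,Saccharomyces_rubra),Lycaon_sapiens)),((Salmonella_major,(Avena_occidentalis,(Macaca_arenarius,Betula_vulgaris))),(Microtus_viridis,(Gallus_domesticus,Hylobates_minor)))),((((Saimiri_sapiens,(Corvus_sapiens,Tremarctos_palustris)),(Abies_major,(Xenopus_albus,Panthera_orientalis))),Puma_robustus),(Solenopsis_orientalis,((Meles_niger,(Raphanus_nanus,Drosophila_litoralis)),(Glossina_minor,Alnus_sapiens))))) (25 taxa).
The MRCA of Raphanus_nanus and Mus_arenarius is the root, subtending the entire tree (27 taxa).
The first is nested inside the second, so Raphanus_nanus shares a more recent common ancestor with Hylobates_minor.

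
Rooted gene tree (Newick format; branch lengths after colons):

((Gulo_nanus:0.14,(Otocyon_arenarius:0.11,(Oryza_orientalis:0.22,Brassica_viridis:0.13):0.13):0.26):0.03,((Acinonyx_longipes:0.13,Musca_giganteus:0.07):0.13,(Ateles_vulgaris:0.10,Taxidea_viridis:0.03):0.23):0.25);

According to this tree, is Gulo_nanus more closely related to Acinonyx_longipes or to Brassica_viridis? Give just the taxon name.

Brassica_viridis

The MRCA of Gulo_nanus and Brassica_viridis subtends (Gulo_nanus,(Otocyon_arenarius,(Oryza_orientalis,Brassica_viridis))) (4 taxa).
The MRCA of Gulo_nanus and Acinonyx_longipes is the root, subtending the entire tree (8 taxa).
The first is nested inside the second, so Gulo_nanus shares a more recent common ancestor with Brassica_viridis.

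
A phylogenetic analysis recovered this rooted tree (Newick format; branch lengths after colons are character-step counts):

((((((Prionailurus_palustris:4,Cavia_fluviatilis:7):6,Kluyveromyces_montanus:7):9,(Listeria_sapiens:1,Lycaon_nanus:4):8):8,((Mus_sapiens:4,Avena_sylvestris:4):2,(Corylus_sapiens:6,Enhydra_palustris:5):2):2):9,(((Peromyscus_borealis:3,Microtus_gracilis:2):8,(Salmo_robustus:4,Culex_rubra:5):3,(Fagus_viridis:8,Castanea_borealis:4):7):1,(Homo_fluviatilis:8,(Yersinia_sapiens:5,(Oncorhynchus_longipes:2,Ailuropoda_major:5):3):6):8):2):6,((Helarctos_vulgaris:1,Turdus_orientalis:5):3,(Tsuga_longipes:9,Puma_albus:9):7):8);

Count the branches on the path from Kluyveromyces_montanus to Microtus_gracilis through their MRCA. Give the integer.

8

The MRCA of Kluyveromyces_montanus and Microtus_gracilis is the node subtending (((((Prionailurus_palustris,Cavia_fluviatilis),Kluyveromyces_montanus),(Listeria_sapiens,Lycaon_nanus)),((Mus_sapiens,Avena_sylvestris),(Corylus_sapiens,Enhydra_palustris))),(((Peromyscus_borealis,Microtus_gracilis),(Salmo_robustus,Culex_rubra),(Fagus_viridis,Castanea_borealis)),(Homo_fluviatilis,(Yersinia_sapiens,(Oncorhynchus_longipes,Ailuropoda_major))))).
From Kluyveromyces_montanus up to that node: 4 branches. From Microtus_gracilis up to the same node: 4 branches. Total: 4 + 4 = 8.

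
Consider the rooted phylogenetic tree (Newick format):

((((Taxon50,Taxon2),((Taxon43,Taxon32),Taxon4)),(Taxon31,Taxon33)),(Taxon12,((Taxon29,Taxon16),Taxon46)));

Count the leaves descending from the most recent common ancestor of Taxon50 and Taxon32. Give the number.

5

The MRCA of Taxon50 and Taxon32 is the node subtending ((Taxon50,Taxon2),((Taxon43,Taxon32),Taxon4)).
That clade contains 5 terminal taxa: Taxon2, Taxon32, Taxon4, Taxon43, Taxon50.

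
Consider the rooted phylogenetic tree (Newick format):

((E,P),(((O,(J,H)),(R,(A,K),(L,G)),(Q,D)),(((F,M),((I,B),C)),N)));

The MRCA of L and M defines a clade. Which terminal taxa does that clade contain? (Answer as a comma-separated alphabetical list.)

A, B, C, D, F, G, H, I, J, K, L, M, N, O, Q, R

Tracing L: it sits inside (L,G).
Tracing M: it sits inside (F,M).
The smallest clade enclosing both is (((O,(J,H)),(R,(A,K),(L,G)),(Q,D)),(((F,M),((I,B),C)),N)); the answer is its 16 terminal taxa in alphabetical order.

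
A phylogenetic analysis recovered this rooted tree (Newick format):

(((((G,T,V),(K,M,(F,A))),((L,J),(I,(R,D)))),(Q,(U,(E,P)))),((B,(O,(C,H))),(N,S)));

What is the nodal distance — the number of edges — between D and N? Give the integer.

9

The MRCA of D and N is the root of the tree.
From D up to that node: 6 branches. From N up to the same node: 3 branches. Total: 6 + 3 = 9.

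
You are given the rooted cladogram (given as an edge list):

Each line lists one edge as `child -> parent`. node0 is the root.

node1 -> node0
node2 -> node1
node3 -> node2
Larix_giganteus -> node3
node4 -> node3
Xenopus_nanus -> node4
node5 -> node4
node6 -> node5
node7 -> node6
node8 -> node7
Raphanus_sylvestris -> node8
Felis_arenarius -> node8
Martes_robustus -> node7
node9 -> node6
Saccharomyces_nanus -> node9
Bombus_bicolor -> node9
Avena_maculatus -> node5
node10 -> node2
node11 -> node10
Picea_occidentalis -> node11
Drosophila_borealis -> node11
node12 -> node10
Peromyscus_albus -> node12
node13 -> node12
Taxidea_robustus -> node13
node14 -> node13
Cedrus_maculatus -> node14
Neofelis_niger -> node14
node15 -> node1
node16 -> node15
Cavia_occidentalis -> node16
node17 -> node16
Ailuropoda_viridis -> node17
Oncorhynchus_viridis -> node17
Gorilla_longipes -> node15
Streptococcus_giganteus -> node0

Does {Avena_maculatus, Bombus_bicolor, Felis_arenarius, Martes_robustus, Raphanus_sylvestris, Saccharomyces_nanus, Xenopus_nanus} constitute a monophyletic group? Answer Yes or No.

The most recent common ancestor of these taxa subtends (Xenopus_nanus,((((Raphanus_sylvestris,Felis_arenarius),Martes_robustus),(Saccharomyces_nanus,Bombus_bicolor)),Avena_maculatus)).
That clade has exactly 7 tips — every listed taxon and nothing else — so the group is monophyletic.

Yes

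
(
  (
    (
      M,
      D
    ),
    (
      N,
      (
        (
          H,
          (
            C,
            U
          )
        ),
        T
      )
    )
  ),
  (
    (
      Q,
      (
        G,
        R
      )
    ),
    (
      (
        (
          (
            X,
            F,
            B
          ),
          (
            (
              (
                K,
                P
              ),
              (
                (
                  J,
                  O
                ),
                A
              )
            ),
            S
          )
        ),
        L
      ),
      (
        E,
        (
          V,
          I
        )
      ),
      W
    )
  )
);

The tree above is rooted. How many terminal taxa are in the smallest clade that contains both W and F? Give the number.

The MRCA of W and F is the node subtending ((((X,F,B),(((K,P),((J,O),A)),S)),L),(E,(V,I)),W).
That clade contains 14 terminal taxa: A, B, E, F, I, J, K, L, O, P, S, V, W, X.

14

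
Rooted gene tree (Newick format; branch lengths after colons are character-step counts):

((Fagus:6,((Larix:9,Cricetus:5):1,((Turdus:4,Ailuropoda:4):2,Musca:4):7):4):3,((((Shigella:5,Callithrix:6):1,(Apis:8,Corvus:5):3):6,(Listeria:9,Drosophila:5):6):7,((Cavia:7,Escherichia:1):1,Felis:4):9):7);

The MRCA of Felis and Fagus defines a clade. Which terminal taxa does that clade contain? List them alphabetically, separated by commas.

Tracing Felis: it sits inside ((Cavia,Escherichia),Felis).
Tracing Fagus: it sits inside (Fagus,((Larix,Cricetus),((Turdus,Ailuropoda),Musca))).
The smallest clade enclosing both is the whole tree (their MRCA is the root), so the answer is all 15 tips in alphabetical order.

Ailuropoda, Apis, Callithrix, Cavia, Corvus, Cricetus, Drosophila, Escherichia, Fagus, Felis, Larix, Listeria, Musca, Shigella, Turdus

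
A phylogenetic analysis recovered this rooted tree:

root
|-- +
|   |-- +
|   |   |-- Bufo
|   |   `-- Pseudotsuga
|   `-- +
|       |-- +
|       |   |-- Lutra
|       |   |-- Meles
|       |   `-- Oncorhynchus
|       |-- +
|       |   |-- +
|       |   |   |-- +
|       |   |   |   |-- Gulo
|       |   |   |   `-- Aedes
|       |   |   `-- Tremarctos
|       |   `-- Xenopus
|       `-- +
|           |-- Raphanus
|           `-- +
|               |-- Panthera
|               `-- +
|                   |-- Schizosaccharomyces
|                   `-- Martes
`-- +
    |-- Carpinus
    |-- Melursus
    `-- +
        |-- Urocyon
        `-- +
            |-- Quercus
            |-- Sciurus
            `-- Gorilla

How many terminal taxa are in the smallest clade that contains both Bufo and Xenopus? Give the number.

The MRCA of Bufo and Xenopus is the node subtending ((Bufo,Pseudotsuga),((Lutra,Meles,Oncorhynchus),(((Gulo,Aedes),Tremarctos),Xenopus),(Raphanus,(Panthera,(Schizosaccharomyces,Martes))))).
That clade contains 13 terminal taxa: Aedes, Bufo, Gulo, Lutra, Martes, Meles, Oncorhynchus, Panthera, Pseudotsuga, Raphanus, Schizosaccharomyces, Tremarctos, Xenopus.

13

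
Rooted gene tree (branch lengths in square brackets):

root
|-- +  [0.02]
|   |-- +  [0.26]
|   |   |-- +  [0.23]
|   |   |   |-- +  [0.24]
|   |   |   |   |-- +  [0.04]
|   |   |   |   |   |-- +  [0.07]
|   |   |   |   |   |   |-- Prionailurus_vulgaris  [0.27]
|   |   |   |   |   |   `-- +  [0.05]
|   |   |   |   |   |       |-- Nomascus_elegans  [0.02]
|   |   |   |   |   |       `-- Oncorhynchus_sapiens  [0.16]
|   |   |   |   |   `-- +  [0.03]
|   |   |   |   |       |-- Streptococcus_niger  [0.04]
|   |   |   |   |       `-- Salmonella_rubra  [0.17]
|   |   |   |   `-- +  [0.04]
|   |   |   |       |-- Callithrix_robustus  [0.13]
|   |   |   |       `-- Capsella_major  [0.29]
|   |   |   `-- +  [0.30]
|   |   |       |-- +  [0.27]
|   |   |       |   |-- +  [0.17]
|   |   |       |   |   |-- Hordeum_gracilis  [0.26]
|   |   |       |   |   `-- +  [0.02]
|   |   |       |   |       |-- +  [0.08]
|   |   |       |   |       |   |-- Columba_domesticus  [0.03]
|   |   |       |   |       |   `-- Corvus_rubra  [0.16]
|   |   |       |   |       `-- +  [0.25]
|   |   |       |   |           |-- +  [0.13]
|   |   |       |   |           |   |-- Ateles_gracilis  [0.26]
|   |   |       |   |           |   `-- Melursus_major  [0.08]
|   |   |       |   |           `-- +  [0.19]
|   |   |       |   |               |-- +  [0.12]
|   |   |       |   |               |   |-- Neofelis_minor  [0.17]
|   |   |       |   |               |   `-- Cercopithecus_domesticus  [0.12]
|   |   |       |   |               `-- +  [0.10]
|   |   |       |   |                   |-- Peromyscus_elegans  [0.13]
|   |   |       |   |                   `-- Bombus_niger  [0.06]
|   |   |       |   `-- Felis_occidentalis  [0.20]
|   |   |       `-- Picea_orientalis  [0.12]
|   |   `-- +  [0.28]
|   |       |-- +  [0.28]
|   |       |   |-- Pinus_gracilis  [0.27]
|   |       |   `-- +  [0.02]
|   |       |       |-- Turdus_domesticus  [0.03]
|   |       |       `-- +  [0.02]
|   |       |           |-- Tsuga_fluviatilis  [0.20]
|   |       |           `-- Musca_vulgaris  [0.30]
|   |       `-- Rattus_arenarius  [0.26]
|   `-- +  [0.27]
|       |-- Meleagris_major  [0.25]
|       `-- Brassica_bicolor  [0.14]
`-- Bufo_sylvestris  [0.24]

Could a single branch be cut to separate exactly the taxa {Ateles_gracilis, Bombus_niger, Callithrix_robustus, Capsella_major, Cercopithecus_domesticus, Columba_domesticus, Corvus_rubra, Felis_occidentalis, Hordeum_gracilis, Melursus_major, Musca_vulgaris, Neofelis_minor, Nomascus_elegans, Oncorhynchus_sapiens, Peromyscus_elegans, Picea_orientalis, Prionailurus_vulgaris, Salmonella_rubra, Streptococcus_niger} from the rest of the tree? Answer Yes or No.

No

The MRCA of the listed taxa subtends (((((Prionailurus_vulgaris,(Nomascus_elegans,Oncorhynchus_sapiens)),(Streptococcus_niger,Salmonella_rubra)),(Callithrix_robustus,Capsella_major)),(((Hordeum_gracilis,((Columba_domesticus,Corvus_rubra),((Ateles_gracilis,Melursus_major),((Neofelis_minor,Cercopithecus_domesticus),(Peromyscus_elegans,Bombus_niger))))),Felis_occidentalis),Picea_orientalis)),((Pinus_gracilis,(Turdus_domesticus,(Tsuga_fluviatilis,Musca_vulgaris))),Rattus_arenarius)).
That clade also contains Pinus_gracilis, Rattus_arenarius, Tsuga_fluviatilis, Turdus_domesticus, which are not in the proposed group, so the group is not monophyletic.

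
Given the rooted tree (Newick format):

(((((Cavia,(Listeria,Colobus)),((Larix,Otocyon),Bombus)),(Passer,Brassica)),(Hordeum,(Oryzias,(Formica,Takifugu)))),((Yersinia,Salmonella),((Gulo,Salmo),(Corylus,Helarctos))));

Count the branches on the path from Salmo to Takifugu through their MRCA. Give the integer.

The MRCA of Salmo and Takifugu is the root of the tree.
From Salmo up to that node: 4 branches. From Takifugu up to the same node: 5 branches. Total: 4 + 5 = 9.

9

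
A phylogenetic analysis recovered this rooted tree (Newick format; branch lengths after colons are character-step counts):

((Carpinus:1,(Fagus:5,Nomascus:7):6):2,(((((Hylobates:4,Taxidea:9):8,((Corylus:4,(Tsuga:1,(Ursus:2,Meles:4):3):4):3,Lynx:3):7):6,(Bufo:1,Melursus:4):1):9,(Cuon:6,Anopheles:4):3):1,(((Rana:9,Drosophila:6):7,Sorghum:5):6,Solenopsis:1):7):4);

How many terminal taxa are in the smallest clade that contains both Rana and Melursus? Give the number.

15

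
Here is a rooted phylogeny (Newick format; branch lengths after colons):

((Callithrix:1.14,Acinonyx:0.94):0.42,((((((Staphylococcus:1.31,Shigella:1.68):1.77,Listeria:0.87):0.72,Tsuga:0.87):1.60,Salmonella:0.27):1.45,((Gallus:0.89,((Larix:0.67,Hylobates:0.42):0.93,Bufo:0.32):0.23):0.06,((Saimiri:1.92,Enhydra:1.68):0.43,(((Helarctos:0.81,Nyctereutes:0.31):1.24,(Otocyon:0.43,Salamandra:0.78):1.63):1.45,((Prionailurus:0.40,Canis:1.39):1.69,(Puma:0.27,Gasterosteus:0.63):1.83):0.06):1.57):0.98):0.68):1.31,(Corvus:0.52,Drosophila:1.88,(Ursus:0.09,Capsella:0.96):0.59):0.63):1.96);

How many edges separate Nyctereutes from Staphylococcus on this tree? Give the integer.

11

The MRCA of Nyctereutes and Staphylococcus is the node subtending (((((Staphylococcus,Shigella),Listeria),Tsuga),Salmonella),((Gallus,((Larix,Hylobates),Bufo)),((Saimiri,Enhydra),(((Helarctos,Nyctereutes),(Otocyon,Salamandra)),((Prionailurus,Canis),(Puma,Gasterosteus)))))).
From Nyctereutes up to that node: 6 branches. From Staphylococcus up to the same node: 5 branches. Total: 6 + 5 = 11.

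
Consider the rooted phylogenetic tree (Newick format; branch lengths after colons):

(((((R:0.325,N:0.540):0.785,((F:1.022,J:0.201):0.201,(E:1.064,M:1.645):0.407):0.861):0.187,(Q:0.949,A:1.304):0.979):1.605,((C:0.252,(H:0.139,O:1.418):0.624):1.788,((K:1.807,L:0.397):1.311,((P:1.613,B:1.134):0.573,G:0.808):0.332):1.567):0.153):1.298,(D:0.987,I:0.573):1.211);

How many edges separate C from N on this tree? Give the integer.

The MRCA of C and N is the node subtending ((((R,N),((F,J),(E,M))),(Q,A)),((C,(H,O)),((K,L),((P,B),G)))).
From C up to that node: 3 branches. From N up to the same node: 4 branches. Total: 3 + 4 = 7.

7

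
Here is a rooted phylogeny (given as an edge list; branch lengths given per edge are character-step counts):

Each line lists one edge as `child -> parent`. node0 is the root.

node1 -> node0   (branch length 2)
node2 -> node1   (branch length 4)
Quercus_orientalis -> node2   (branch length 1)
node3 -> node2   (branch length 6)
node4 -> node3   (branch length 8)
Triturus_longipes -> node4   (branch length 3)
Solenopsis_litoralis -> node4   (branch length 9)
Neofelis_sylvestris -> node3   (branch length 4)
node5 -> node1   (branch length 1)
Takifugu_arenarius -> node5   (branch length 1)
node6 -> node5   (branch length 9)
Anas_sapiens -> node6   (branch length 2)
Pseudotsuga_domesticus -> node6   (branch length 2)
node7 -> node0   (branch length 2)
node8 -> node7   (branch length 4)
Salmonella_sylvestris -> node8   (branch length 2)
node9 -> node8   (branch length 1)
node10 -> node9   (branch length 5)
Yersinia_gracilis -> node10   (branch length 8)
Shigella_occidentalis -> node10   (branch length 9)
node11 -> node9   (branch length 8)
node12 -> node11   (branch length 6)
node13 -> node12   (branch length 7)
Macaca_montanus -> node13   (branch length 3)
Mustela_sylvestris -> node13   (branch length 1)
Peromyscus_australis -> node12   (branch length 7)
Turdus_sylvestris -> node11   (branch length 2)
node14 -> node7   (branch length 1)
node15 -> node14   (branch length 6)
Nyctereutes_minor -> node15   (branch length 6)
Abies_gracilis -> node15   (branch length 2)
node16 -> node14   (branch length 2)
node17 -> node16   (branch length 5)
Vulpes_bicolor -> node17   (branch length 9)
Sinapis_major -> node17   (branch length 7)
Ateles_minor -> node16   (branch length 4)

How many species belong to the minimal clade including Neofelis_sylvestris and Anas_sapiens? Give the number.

The MRCA of Neofelis_sylvestris and Anas_sapiens is the node subtending ((Quercus_orientalis,((Triturus_longipes,Solenopsis_litoralis),Neofelis_sylvestris)),(Takifugu_arenarius,(Anas_sapiens,Pseudotsuga_domesticus))).
That clade contains 7 terminal taxa: Anas_sapiens, Neofelis_sylvestris, Pseudotsuga_domesticus, Quercus_orientalis, Solenopsis_litoralis, Takifugu_arenarius, Triturus_longipes.

7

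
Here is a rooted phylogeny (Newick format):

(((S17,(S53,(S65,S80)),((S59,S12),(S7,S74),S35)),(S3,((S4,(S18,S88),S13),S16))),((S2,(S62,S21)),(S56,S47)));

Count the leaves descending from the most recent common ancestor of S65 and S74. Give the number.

9

The MRCA of S65 and S74 is the node subtending (S17,(S53,(S65,S80)),((S59,S12),(S7,S74),S35)).
That clade contains 9 terminal taxa: S12, S17, S35, S53, S59, S65, S7, S74, S80.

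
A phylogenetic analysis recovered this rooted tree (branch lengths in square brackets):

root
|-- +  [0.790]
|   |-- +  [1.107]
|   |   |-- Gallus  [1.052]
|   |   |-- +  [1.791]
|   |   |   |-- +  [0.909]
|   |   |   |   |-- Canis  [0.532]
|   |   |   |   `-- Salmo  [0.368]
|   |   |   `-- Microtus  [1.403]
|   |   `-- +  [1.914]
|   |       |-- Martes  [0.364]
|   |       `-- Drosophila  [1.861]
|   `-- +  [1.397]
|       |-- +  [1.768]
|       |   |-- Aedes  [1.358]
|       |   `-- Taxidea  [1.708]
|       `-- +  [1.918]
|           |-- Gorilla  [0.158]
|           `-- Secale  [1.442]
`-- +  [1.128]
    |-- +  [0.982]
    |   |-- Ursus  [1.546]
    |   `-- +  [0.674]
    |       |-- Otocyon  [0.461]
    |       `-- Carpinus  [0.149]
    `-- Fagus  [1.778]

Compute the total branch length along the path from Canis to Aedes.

8.862

The path runs Canis → … → MRCA → … → Aedes; the MRCA is the node subtending ((Gallus,((Canis,Salmo),Microtus),(Martes,Drosophila)),((Aedes,Taxidea),(Gorilla,Secale))).
Branch lengths along that path: 0.532 + 0.909 + 1.791 + 1.107 + 1.397 + 1.768 + 1.358 = 8.862.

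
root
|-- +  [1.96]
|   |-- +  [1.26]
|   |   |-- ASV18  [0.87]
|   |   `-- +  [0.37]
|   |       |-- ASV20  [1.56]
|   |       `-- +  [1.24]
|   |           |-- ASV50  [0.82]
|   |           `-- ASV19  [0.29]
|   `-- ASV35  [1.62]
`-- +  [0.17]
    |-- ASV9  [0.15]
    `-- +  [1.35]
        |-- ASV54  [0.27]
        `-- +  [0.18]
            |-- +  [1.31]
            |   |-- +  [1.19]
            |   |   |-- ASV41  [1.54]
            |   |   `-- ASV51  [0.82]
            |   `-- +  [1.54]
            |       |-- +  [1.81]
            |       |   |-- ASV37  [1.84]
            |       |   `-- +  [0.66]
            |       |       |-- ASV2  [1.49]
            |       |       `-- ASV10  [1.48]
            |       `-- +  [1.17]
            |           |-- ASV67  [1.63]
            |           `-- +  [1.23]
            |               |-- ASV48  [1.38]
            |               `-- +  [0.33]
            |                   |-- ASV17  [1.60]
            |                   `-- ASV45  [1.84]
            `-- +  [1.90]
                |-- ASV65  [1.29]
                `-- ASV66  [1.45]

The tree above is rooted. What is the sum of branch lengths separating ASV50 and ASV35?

5.31

The path runs ASV50 → … → MRCA → … → ASV35; the MRCA is the node subtending ((ASV18,(ASV20,(ASV50,ASV19))),ASV35).
Branch lengths along that path: 0.82 + 1.24 + 0.37 + 1.26 + 1.62 = 5.31.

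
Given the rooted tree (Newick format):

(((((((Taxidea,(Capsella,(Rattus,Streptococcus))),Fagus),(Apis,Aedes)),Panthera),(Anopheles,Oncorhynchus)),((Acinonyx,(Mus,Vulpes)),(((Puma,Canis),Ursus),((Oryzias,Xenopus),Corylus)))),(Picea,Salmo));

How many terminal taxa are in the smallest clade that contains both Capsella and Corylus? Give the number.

19

The MRCA of Capsella and Corylus is the node subtending ((((((Taxidea,(Capsella,(Rattus,Streptococcus))),Fagus),(Apis,Aedes)),Panthera),(Anopheles,Oncorhynchus)),((Acinonyx,(Mus,Vulpes)),(((Puma,Canis),Ursus),((Oryzias,Xenopus),Corylus)))).
That clade contains 19 terminal taxa: Acinonyx, Aedes, Anopheles, Apis, Canis, Capsella, Corylus, Fagus, Mus, Oncorhynchus, Oryzias, Panthera, Puma, Rattus, Streptococcus, Taxidea, Ursus, Vulpes, Xenopus.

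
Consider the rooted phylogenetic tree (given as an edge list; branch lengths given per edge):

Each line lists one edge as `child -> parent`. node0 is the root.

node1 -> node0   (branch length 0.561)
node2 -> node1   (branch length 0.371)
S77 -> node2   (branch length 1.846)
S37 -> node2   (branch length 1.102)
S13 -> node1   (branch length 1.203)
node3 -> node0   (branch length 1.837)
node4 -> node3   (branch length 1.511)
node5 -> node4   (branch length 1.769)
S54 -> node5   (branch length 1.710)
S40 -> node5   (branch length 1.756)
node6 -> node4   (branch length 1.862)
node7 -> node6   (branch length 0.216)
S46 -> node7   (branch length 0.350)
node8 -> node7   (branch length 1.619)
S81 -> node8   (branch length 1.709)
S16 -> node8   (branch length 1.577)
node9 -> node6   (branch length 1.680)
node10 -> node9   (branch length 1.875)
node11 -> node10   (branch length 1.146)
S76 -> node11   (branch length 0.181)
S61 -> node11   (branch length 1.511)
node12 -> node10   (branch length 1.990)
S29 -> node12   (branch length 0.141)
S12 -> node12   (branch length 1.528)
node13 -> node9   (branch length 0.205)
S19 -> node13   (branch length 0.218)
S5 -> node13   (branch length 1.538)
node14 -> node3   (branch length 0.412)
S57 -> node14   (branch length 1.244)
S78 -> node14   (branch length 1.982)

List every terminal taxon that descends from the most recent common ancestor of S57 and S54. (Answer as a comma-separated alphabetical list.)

Tracing S57: it sits inside (S57,S78).
Tracing S54: it sits inside (S54,S40).
The smallest clade enclosing both is (((S54,S40),((S46,(S81,S16)),(((S76,S61),(S29,S12)),(S19,S5)))),(S57,S78)); the answer is its 13 terminal taxa in alphabetical order.

S12, S16, S19, S29, S40, S46, S5, S54, S57, S61, S76, S78, S81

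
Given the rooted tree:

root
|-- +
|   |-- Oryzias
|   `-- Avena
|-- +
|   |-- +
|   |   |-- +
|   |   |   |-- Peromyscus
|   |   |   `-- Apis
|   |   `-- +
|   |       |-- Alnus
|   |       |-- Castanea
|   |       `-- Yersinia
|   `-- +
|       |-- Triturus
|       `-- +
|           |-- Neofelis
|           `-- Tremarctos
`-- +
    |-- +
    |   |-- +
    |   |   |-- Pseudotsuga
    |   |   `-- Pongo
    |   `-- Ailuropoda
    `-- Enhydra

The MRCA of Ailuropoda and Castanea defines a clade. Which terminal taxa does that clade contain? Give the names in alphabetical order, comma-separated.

Tracing Ailuropoda: it sits inside ((Pseudotsuga,Pongo),Ailuropoda).
Tracing Castanea: it sits inside (Alnus,Castanea,Yersinia).
The smallest clade enclosing both is the whole tree (their MRCA is the root), so the answer is all 14 tips in alphabetical order.

Ailuropoda, Alnus, Apis, Avena, Castanea, Enhydra, Neofelis, Oryzias, Peromyscus, Pongo, Pseudotsuga, Tremarctos, Triturus, Yersinia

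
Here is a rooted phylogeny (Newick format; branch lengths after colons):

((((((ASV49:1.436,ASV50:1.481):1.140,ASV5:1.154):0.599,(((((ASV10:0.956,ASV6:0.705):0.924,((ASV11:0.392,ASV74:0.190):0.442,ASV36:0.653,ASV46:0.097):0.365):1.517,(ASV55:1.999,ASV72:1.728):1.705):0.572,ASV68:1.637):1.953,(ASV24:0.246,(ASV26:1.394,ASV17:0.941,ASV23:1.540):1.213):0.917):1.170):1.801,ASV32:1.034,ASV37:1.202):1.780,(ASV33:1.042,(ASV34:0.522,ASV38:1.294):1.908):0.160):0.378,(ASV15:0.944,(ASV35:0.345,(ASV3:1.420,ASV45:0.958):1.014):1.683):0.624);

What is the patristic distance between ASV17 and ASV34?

The path runs ASV17 → … → MRCA → … → ASV34; the MRCA is the node subtending (((((ASV49,ASV50),ASV5),(((((ASV10,ASV6),((ASV11,ASV74),ASV36,ASV46)),(ASV55,ASV72)),ASV68),(ASV24,(ASV26,ASV17,ASV23)))),ASV32,ASV37),(ASV33,(ASV34,ASV38))).
Branch lengths along that path: 0.941 + 1.213 + 0.917 + 1.170 + 1.801 + 1.780 + 0.160 + 1.908 + 0.522 = 10.412.

10.412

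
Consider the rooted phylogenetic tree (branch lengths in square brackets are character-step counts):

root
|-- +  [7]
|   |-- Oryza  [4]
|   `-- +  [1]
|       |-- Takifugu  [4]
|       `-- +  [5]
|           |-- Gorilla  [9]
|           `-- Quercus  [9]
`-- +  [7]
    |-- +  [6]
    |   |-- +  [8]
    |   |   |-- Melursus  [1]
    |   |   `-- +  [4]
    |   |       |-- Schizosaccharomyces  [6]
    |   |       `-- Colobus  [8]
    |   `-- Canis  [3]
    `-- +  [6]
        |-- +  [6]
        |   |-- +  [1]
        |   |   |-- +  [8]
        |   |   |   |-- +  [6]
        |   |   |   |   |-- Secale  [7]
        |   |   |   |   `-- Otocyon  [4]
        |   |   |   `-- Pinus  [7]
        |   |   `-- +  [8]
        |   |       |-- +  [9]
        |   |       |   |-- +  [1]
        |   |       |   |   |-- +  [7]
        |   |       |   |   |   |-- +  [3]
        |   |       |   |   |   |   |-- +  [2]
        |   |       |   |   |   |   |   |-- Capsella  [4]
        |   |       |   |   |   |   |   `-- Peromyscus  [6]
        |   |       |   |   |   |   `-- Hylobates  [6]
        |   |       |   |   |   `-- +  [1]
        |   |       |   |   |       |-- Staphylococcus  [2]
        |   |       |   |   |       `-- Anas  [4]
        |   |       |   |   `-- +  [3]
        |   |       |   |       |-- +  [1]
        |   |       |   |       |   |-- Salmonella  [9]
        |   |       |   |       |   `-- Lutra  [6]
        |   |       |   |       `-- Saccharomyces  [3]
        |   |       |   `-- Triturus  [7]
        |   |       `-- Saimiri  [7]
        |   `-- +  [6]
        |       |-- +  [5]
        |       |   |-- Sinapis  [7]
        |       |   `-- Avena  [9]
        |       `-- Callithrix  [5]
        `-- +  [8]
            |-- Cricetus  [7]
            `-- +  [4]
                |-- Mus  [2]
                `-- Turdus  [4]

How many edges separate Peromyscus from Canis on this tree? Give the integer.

The MRCA of Peromyscus and Canis is the node subtending (((Melursus,(Schizosaccharomyces,Colobus)),Canis),(((((Secale,Otocyon),Pinus),((((((Capsella,Peromyscus),Hylobates),(Staphylococcus,Anas)),((Salmonella,Lutra),Saccharomyces)),Triturus),Saimiri)),((Sinapis,Avena),Callithrix)),(Cricetus,(Mus,Turdus)))).
From Peromyscus up to that node: 10 branches. From Canis up to the same node: 2 branches. Total: 10 + 2 = 12.

12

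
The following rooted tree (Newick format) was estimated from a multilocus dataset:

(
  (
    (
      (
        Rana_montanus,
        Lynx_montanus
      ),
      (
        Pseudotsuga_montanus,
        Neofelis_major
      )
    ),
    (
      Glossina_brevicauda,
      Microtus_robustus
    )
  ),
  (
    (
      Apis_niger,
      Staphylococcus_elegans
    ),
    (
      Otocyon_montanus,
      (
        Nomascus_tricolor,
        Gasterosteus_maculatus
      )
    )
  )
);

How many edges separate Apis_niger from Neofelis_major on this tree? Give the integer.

7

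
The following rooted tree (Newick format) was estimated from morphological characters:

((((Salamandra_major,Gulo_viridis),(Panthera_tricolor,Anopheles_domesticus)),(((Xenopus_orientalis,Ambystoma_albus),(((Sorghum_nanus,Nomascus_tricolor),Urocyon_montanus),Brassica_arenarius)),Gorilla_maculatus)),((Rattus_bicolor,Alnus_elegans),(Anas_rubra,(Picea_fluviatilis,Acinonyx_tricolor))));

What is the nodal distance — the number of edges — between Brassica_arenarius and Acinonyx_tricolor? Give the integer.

The MRCA of Brassica_arenarius and Acinonyx_tricolor is the root of the tree.
From Brassica_arenarius up to that node: 5 branches. From Acinonyx_tricolor up to the same node: 4 branches. Total: 5 + 4 = 9.

9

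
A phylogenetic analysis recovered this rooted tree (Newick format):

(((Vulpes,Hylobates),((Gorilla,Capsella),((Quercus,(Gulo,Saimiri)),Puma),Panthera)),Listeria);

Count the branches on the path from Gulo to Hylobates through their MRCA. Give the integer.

The MRCA of Gulo and Hylobates is the node subtending ((Vulpes,Hylobates),((Gorilla,Capsella),((Quercus,(Gulo,Saimiri)),Puma),Panthera)).
From Gulo up to that node: 5 branches. From Hylobates up to the same node: 2 branches. Total: 5 + 2 = 7.

7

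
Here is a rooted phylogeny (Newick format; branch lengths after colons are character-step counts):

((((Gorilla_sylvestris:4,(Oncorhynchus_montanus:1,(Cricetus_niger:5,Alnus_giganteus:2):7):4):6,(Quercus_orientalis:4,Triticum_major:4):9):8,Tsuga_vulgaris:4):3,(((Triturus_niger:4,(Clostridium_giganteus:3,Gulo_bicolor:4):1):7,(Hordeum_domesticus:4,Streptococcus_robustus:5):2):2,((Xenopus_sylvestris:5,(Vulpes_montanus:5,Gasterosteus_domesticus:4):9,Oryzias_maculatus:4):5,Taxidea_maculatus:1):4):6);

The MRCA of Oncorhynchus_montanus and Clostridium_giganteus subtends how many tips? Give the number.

17

The MRCA of Oncorhynchus_montanus and Clostridium_giganteus is the root, so the clade is the entire tree.
That clade contains 17 terminal taxa: Alnus_giganteus, Clostridium_giganteus, Cricetus_niger, Gasterosteus_domesticus, Gorilla_sylvestris, Gulo_bicolor, Hordeum_domesticus, Oncorhynchus_montanus, Oryzias_maculatus, Quercus_orientalis, Streptococcus_robustus, Taxidea_maculatus, Triticum_major, Triturus_niger, Tsuga_vulgaris, Vulpes_montanus, Xenopus_sylvestris.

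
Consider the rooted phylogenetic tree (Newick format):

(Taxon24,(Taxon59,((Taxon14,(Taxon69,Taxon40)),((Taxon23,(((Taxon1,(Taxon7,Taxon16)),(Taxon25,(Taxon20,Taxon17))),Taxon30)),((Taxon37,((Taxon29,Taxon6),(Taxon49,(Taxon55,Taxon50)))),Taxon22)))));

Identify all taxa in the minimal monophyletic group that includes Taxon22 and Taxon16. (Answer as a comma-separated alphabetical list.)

Taxon1, Taxon16, Taxon17, Taxon20, Taxon22, Taxon23, Taxon25, Taxon29, Taxon30, Taxon37, Taxon49, Taxon50, Taxon55, Taxon6, Taxon7

Tracing Taxon22: it sits inside ((Taxon37,((Taxon29,Taxon6),(Taxon49,(Taxon55,Taxon50)))),Taxon22).
Tracing Taxon16: it sits inside (Taxon7,Taxon16).
The smallest clade enclosing both is ((Taxon23,(((Taxon1,(Taxon7,Taxon16)),(Taxon25,(Taxon20,Taxon17))),Taxon30)),((Taxon37,((Taxon29,Taxon6),(Taxon49,(Taxon55,Taxon50)))),Taxon22)); the answer is its 15 terminal taxa in alphabetical order.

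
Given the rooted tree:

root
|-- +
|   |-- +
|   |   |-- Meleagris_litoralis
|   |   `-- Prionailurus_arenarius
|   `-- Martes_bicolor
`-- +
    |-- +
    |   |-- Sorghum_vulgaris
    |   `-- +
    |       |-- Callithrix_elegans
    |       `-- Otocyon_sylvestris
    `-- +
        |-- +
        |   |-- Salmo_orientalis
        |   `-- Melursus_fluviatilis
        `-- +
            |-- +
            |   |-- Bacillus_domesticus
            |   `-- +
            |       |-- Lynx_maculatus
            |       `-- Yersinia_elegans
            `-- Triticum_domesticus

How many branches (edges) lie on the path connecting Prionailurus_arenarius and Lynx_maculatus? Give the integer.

The MRCA of Prionailurus_arenarius and Lynx_maculatus is the root of the tree.
From Prionailurus_arenarius up to that node: 3 branches. From Lynx_maculatus up to the same node: 6 branches. Total: 3 + 6 = 9.

9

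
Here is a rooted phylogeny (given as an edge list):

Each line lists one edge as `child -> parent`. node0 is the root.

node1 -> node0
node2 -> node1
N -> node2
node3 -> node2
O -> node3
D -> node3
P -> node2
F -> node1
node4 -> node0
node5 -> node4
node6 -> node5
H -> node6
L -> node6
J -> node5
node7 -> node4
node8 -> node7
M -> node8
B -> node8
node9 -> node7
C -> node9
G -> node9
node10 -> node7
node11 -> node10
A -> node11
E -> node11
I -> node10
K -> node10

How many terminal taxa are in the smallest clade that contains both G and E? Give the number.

The MRCA of G and E is the node subtending ((M,B),(C,G),((A,E),I,K)).
That clade contains 8 terminal taxa: A, B, C, E, G, I, K, M.

8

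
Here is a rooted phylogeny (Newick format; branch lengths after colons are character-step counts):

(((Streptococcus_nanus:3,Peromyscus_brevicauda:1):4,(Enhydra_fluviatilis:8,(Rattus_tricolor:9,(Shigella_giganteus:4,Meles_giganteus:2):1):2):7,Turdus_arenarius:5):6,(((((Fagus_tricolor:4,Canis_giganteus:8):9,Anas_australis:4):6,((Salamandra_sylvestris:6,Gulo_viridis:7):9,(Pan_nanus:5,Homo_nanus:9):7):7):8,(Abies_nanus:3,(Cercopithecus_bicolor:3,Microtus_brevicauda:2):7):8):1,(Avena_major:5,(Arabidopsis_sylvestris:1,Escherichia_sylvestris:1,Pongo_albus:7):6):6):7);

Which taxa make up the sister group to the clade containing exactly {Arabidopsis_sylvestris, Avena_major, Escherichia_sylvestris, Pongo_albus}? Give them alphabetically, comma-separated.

The clade containing exactly {Arabidopsis_sylvestris, Avena_major, Escherichia_sylvestris, Pongo_albus} attaches to the tree at the node subtending (((((Fagus_tricolor,Canis_giganteus),Anas_australis),((Salamandra_sylvestris,Gulo_viridis),(Pan_nanus,Homo_nanus))),(Abies_nanus,(Cercopithecus_bicolor,Microtus_brevicauda))),(Avena_major,(Arabidopsis_sylvestris,Escherichia_sylvestris,Pongo_albus))).
The other lineage descending from that same node — the sister group — is ((((Fagus_tricolor,Canis_giganteus),Anas_australis),((Salamandra_sylvestris,Gulo_viridis),(Pan_nanus,Homo_nanus))),(Abies_nanus,(Cercopithecus_bicolor,Microtus_brevicauda))); its 10 tips in alphabetical order are the answer.

Abies_nanus, Anas_australis, Canis_giganteus, Cercopithecus_bicolor, Fagus_tricolor, Gulo_viridis, Homo_nanus, Microtus_brevicauda, Pan_nanus, Salamandra_sylvestris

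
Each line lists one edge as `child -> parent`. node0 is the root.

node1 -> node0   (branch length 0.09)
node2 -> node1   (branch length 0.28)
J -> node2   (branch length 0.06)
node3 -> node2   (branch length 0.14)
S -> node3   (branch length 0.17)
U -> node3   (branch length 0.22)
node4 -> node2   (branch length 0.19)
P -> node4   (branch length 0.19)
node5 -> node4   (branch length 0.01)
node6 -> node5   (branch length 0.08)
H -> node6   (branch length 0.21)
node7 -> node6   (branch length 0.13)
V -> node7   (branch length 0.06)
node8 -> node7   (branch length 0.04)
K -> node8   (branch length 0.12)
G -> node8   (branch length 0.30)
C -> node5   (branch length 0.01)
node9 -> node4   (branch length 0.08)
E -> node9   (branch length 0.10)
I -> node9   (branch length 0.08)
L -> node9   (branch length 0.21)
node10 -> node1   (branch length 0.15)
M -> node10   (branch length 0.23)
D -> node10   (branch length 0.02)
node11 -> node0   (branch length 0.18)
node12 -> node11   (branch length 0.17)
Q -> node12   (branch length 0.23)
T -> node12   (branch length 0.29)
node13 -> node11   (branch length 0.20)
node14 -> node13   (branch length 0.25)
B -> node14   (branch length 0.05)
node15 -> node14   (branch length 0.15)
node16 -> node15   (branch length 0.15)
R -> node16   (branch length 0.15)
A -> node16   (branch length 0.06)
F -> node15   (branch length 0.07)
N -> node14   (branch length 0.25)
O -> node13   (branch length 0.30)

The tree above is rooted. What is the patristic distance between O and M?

The path runs O → … → MRCA → … → M; the MRCA is the root of the tree.
Branch lengths along that path: 0.30 + 0.20 + 0.18 + 0.09 + 0.15 + 0.23 = 1.15.

1.15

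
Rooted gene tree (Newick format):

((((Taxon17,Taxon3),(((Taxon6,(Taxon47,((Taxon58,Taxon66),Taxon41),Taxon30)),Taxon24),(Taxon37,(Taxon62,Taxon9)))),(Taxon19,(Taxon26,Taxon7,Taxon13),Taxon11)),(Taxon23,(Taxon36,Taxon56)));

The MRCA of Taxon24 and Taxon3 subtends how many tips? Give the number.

12

The MRCA of Taxon24 and Taxon3 is the node subtending ((Taxon17,Taxon3),(((Taxon6,(Taxon47,((Taxon58,Taxon66),Taxon41),Taxon30)),Taxon24),(Taxon37,(Taxon62,Taxon9)))).
That clade contains 12 terminal taxa: Taxon17, Taxon24, Taxon3, Taxon30, Taxon37, Taxon41, Taxon47, Taxon58, Taxon6, Taxon62, Taxon66, Taxon9.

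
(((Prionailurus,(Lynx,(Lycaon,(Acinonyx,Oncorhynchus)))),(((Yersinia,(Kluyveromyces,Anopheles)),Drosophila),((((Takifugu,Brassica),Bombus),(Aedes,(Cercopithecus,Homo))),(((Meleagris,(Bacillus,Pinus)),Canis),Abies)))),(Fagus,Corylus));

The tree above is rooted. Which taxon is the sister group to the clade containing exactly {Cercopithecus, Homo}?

Aedes

The clade containing exactly {Cercopithecus, Homo} attaches to the tree at the node subtending (Aedes,(Cercopithecus,Homo)).
The other lineage descending from that same node — the sister group — is the single tip Aedes.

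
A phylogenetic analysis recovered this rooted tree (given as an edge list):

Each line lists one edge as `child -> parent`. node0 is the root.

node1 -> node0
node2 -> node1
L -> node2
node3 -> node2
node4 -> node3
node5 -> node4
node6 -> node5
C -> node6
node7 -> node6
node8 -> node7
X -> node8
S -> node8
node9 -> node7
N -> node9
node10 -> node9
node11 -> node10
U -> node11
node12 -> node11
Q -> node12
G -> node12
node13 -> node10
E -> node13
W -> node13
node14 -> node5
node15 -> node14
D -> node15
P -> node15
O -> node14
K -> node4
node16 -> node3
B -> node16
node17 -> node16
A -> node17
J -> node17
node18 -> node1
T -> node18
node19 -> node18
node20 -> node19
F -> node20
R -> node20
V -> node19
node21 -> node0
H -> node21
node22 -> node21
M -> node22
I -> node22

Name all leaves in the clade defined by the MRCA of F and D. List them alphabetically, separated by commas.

A, B, C, D, E, F, G, J, K, L, N, O, P, Q, R, S, T, U, V, W, X

Tracing F: it sits inside (F,R).
Tracing D: it sits inside (D,P).
The smallest clade enclosing both is ((L,((((C,((X,S),(N,((U,(Q,G)),(E,W))))),((D,P),O)),K),(B,(A,J)))),(T,((F,R),V))); the answer is its 21 terminal taxa in alphabetical order.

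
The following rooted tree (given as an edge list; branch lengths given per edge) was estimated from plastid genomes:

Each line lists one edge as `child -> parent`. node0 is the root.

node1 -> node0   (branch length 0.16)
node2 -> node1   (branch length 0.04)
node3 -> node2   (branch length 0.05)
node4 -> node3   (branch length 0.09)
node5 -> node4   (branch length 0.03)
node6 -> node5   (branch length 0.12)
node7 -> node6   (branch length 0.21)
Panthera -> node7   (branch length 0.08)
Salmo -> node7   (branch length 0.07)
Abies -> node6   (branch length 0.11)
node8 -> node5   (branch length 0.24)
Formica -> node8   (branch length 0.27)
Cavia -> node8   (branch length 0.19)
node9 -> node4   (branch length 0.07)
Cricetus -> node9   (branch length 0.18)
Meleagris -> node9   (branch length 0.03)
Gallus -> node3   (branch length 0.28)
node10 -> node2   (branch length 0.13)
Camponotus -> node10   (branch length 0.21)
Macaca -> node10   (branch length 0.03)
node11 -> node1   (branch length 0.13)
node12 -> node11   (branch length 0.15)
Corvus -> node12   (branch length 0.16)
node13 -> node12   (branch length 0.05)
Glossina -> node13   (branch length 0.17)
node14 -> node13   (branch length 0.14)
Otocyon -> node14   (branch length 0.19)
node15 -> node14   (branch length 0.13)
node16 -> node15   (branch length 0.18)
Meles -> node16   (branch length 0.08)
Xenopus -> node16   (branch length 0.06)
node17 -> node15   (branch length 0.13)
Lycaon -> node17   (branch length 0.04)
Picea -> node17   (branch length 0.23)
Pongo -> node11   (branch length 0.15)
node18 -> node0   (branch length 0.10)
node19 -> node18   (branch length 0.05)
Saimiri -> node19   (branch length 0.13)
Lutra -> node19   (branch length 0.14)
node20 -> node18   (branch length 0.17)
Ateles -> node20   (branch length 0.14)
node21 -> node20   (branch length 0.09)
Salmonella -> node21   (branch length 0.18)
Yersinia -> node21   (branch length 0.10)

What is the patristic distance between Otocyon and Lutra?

The path runs Otocyon → … → MRCA → … → Lutra; the MRCA is the root of the tree.
Branch lengths along that path: 0.19 + 0.14 + 0.05 + 0.15 + 0.13 + 0.16 + 0.10 + 0.05 + 0.14 = 1.11.

1.11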